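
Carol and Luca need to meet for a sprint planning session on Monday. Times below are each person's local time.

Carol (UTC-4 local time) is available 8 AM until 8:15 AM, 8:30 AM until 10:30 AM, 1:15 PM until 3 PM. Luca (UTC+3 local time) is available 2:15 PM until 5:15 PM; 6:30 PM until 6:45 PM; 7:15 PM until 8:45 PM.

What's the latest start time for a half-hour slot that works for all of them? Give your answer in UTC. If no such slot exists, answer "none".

17:15

Carol in UTC: 12:00-12:15, 12:30-14:30, 17:15-19:00 (add 4h to convert from UTC-4).
Luca in UTC: 11:15-14:15, 15:30-15:45, 16:15-17:45 (subtract 3h to convert from UTC+3).
Carol ∩ Luca: 12:00-12:15, 12:30-14:15, 17:15-17:45.
So the common availability across everyone is 12:00-12:15, 12:30-14:15, 17:15-17:45.
The last common window of at least 30 minutes is 17:15-17:45; a 30-minute meeting can start as late as 17:15 and still end by 17:45.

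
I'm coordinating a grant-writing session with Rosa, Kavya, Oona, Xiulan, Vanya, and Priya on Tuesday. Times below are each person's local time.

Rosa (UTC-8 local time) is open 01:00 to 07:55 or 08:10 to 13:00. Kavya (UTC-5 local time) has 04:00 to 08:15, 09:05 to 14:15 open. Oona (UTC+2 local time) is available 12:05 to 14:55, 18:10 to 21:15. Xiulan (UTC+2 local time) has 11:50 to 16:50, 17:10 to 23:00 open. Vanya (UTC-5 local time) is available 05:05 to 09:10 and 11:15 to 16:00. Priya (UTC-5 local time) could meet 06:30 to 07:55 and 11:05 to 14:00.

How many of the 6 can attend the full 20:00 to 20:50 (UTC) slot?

3

Rosa in UTC: 09:00-15:55, 16:10-21:00 (add 8h to convert from UTC-8).
Kavya in UTC: 09:00-13:15, 14:05-19:15 (add 5h to convert from UTC-5).
Oona in UTC: 10:05-12:55, 16:10-19:15 (subtract 2h to convert from UTC+2).
Xiulan in UTC: 09:50-14:50, 15:10-21:00 (subtract 2h to convert from UTC+2).
Vanya in UTC: 10:05-14:10, 16:15-21:00 (add 5h to convert from UTC-5).
Priya in UTC: 11:30-12:55, 16:05-19:00 (add 5h to convert from UTC-5).
Rosa, Xiulan, and Vanya can make the full 20:00-20:50 slot — that's 3.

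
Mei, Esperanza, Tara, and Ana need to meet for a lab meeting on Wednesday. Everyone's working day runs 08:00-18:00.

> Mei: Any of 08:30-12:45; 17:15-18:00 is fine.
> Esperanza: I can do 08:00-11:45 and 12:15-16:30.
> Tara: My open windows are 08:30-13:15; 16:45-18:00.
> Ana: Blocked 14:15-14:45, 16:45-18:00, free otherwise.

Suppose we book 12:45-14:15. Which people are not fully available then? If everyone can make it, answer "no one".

Mei free: 08:30-12:45, 17:15-18:00.
Esperanza free: 08:00-11:45, 12:15-16:30.
Tara free: 08:30-13:15, 16:45-18:00.
Ana free: 08:00-14:15, 14:45-16:45 (invert busy blocks within the working day).
Mei: not fully free for 12:45-14:15. Esperanza: free for 12:45-14:15. Tara: not fully free for 12:45-14:15. Ana: free for 12:45-14:15.

Mei, Tara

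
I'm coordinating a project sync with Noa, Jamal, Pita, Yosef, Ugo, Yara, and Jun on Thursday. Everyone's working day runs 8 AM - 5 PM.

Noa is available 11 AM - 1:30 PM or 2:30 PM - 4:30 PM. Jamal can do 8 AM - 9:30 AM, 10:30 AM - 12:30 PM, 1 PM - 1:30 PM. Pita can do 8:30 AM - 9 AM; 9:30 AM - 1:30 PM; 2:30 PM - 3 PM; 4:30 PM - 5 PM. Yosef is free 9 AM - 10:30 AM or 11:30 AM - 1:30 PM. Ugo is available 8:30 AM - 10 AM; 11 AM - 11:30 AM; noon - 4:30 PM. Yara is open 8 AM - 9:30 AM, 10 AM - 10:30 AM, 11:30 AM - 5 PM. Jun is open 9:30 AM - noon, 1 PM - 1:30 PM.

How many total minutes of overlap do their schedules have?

Noa ∩ Jamal: 11:00-12:30, 13:00-13:30.
Noa ∩ Jamal ∩ Pita: 11:00-12:30, 13:00-13:30.
Noa ∩ Jamal ∩ Pita ∩ Yosef: 11:30-12:30, 13:00-13:30.
Noa ∩ Jamal ∩ Pita ∩ Yosef ∩ Ugo: 12:00-12:30, 13:00-13:30.
Noa ∩ Jamal ∩ Pita ∩ Yosef ∩ Ugo ∩ Yara: 12:00-12:30, 13:00-13:30.
Noa ∩ Jamal ∩ Pita ∩ Yosef ∩ Ugo ∩ Yara ∩ Jun: 13:00-13:30.
So the common availability across everyone is 13:00-13:30.
That's a single block of 30 minutes.

30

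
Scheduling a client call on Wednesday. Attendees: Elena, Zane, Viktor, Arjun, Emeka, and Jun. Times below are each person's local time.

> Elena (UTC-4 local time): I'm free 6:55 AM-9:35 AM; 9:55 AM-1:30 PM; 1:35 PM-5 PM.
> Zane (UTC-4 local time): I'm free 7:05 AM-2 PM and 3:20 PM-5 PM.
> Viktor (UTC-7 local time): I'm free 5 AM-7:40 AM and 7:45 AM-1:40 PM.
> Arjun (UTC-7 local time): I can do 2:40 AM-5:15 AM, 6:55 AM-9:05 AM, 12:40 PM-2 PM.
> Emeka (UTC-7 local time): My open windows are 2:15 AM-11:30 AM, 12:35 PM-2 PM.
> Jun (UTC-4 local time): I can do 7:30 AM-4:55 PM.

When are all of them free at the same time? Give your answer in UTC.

12:00-12:15, 13:55-14:40, 14:45-16:05, 19:40-20:40

Elena in UTC: 10:55-13:35, 13:55-17:30, 17:35-21:00 (add 4h to convert from UTC-4).
Zane in UTC: 11:05-18:00, 19:20-21:00 (add 4h to convert from UTC-4).
Viktor in UTC: 12:00-14:40, 14:45-20:40 (add 7h to convert from UTC-7).
Arjun in UTC: 09:40-12:15, 13:55-16:05, 19:40-21:00 (add 7h to convert from UTC-7).
Emeka in UTC: 09:15-18:30, 19:35-21:00 (add 7h to convert from UTC-7).
Jun in UTC: 11:30-20:55 (add 4h to convert from UTC-4).
Elena ∩ Zane: 11:05-13:35, 13:55-17:30, 17:35-18:00, 19:20-21:00.
Elena ∩ Zane ∩ Viktor: 12:00-13:35, 13:55-14:40, 14:45-17:30, 17:35-18:00, 19:20-20:40.
Elena ∩ Zane ∩ Viktor ∩ Arjun: 12:00-12:15, 13:55-14:40, 14:45-16:05, 19:40-20:40.
Elena ∩ Zane ∩ Viktor ∩ Arjun ∩ Emeka: 12:00-12:15, 13:55-14:40, 14:45-16:05, 19:40-20:40.
Elena ∩ Zane ∩ Viktor ∩ Arjun ∩ Emeka ∩ Jun: 12:00-12:15, 13:55-14:40, 14:45-16:05, 19:40-20:40.
Those are the intersection windows.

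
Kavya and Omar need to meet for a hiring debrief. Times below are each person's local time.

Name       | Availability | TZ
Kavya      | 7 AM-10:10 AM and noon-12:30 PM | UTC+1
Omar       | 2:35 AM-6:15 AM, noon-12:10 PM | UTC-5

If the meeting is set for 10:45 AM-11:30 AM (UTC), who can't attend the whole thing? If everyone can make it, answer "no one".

Kavya in UTC: 06:00-09:10, 11:00-11:30 (subtract 1h to convert from UTC+1).
Omar in UTC: 07:35-11:15, 17:00-17:10 (add 5h to convert from UTC-5).
Kavya: not fully free for 10:45-11:30. Omar: not fully free for 10:45-11:30.

Kavya, Omar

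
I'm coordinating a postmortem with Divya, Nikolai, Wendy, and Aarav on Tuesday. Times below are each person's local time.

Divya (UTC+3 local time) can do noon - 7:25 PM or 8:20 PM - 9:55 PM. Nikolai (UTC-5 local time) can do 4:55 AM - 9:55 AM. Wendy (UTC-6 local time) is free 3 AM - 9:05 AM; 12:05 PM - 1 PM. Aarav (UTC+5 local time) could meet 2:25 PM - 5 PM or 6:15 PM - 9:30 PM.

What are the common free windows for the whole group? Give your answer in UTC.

09:55-12:00, 13:15-14:55

Divya in UTC: 09:00-16:25, 17:20-18:55 (subtract 3h to convert from UTC+3).
Nikolai in UTC: 09:55-14:55 (add 5h to convert from UTC-5).
Wendy in UTC: 09:00-15:05, 18:05-19:00 (add 6h to convert from UTC-6).
Aarav in UTC: 09:25-12:00, 13:15-16:30 (subtract 5h to convert from UTC+5).
Divya ∩ Nikolai: 09:55-14:55.
Divya ∩ Nikolai ∩ Wendy: 09:55-14:55.
Divya ∩ Nikolai ∩ Wendy ∩ Aarav: 09:55-12:00, 13:15-14:55.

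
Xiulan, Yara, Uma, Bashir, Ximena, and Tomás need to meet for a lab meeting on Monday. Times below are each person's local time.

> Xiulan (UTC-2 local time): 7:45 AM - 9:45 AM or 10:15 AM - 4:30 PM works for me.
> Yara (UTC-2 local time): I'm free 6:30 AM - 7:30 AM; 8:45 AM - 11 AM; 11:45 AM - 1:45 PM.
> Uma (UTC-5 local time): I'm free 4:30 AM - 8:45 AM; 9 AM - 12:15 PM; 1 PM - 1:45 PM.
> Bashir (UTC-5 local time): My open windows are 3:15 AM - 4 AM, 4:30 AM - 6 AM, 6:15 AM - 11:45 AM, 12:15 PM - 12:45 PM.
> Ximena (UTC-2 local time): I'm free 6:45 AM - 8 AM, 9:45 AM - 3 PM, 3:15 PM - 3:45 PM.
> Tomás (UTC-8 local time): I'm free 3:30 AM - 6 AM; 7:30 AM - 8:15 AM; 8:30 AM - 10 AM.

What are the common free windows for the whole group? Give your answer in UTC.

Xiulan in UTC: 09:45-11:45, 12:15-18:30 (add 2h to convert from UTC-2).
Yara in UTC: 08:30-09:30, 10:45-13:00, 13:45-15:45 (add 2h to convert from UTC-2).
Uma in UTC: 09:30-13:45, 14:00-17:15, 18:00-18:45 (add 5h to convert from UTC-5).
Bashir in UTC: 08:15-09:00, 09:30-11:00, 11:15-16:45, 17:15-17:45 (add 5h to convert from UTC-5).
Ximena in UTC: 08:45-10:00, 11:45-17:00, 17:15-17:45 (add 2h to convert from UTC-2).
Tomás in UTC: 11:30-14:00, 15:30-16:15, 16:30-18:00 (add 8h to convert from UTC-8).
Xiulan ∩ Yara: 10:45-11:45, 12:15-13:00, 13:45-15:45.
Xiulan ∩ Yara ∩ Uma: 10:45-11:45, 12:15-13:00, 14:00-15:45.
Xiulan ∩ Yara ∩ Uma ∩ Bashir: 10:45-11:00, 11:15-11:45, 12:15-13:00, 14:00-15:45.
Xiulan ∩ Yara ∩ Uma ∩ Bashir ∩ Ximena: 12:15-13:00, 14:00-15:45.
Xiulan ∩ Yara ∩ Uma ∩ Bashir ∩ Ximena ∩ Tomás: 12:15-13:00, 15:30-15:45.

12:15-13:00, 15:30-15:45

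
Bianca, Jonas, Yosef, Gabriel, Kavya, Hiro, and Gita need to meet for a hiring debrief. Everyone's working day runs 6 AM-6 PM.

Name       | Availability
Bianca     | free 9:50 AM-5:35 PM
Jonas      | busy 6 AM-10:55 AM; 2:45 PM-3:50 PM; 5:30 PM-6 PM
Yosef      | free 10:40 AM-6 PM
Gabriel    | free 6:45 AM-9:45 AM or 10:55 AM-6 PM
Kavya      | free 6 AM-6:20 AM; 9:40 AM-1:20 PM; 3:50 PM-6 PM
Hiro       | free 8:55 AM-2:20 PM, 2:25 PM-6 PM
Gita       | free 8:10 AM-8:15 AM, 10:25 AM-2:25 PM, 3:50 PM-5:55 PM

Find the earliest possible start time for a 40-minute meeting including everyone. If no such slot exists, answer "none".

Bianca free: 09:50-17:35.
Jonas free: 10:55-14:45, 15:50-17:30 (invert busy blocks within the working day).
Yosef free: 10:40-18:00.
Gabriel free: 06:45-09:45, 10:55-18:00.
Kavya free: 06:00-06:20, 09:40-13:20, 15:50-18:00.
Hiro free: 08:55-14:20, 14:25-18:00.
Gita free: 08:10-08:15, 10:25-14:25, 15:50-17:55.
Bianca ∩ Jonas: 10:55-14:45, 15:50-17:30.
Bianca ∩ Jonas ∩ Yosef: 10:55-14:45, 15:50-17:30.
Bianca ∩ Jonas ∩ Yosef ∩ Gabriel: 10:55-14:45, 15:50-17:30.
Bianca ∩ Jonas ∩ Yosef ∩ Gabriel ∩ Kavya: 10:55-13:20, 15:50-17:30.
Bianca ∩ Jonas ∩ Yosef ∩ Gabriel ∩ Kavya ∩ Hiro: 10:55-13:20, 15:50-17:30.
Bianca ∩ Jonas ∩ Yosef ∩ Gabriel ∩ Kavya ∩ Hiro ∩ Gita: 10:55-13:20, 15:50-17:30.
So the common availability across everyone is 10:55-13:20, 15:50-17:30.
The first common window of at least 40 minutes is 10:55-13:20, so the earliest start is 10:55.

10:55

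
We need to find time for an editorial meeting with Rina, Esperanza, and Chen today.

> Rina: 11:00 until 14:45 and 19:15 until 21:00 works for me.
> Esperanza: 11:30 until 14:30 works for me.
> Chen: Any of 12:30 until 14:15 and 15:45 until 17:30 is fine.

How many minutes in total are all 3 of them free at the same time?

105

Rina ∩ Esperanza: 11:30-14:30.
Rina ∩ Esperanza ∩ Chen: 12:30-14:15.
Those are the intersection windows.
That's a single block of 105 minutes.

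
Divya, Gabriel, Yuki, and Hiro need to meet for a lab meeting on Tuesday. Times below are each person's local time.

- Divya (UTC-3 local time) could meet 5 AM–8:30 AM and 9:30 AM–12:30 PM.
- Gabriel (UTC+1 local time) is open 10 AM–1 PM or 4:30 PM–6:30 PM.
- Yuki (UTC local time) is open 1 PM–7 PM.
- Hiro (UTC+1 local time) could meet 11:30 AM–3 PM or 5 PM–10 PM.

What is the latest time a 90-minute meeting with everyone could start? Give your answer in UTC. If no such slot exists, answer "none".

none

Divya in UTC: 08:00-11:30, 12:30-15:30 (add 3h to convert from UTC-3).
Gabriel in UTC: 09:00-12:00, 15:30-17:30 (subtract 1h to convert from UTC+1).
Yuki in UTC: 13:00-19:00.
Hiro in UTC: 10:30-14:00, 16:00-21:00 (subtract 1h to convert from UTC+1).
Divya ∩ Gabriel: 09:00-11:30.
Divya ∩ Gabriel ∩ Yuki: ∅.
Divya ∩ Gabriel ∩ Yuki ∩ Hiro: ∅.
There is no time when everyone is free.
No common window is at least 90 minutes long.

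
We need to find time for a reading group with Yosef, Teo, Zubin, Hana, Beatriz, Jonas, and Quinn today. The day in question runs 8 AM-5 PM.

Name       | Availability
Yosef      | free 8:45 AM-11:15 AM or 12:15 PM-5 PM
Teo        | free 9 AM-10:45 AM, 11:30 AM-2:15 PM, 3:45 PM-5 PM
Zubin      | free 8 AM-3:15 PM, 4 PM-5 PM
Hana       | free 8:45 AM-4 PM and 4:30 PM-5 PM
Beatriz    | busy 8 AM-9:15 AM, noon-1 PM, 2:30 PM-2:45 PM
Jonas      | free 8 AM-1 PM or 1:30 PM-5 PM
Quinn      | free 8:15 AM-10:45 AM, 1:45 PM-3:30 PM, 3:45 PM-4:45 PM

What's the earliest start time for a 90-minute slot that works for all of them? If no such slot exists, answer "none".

09:15

Yosef free: 08:45-11:15, 12:15-17:00.
Teo free: 09:00-10:45, 11:30-14:15, 15:45-17:00.
Zubin free: 08:00-15:15, 16:00-17:00.
Hana free: 08:45-16:00, 16:30-17:00.
Beatriz free: 09:15-12:00, 13:00-14:30, 14:45-17:00 (invert busy blocks within the working day).
Jonas free: 08:00-13:00, 13:30-17:00.
Quinn free: 08:15-10:45, 13:45-15:30, 15:45-16:45.
Yosef ∩ Teo: 09:00-10:45, 12:15-14:15, 15:45-17:00.
Yosef ∩ Teo ∩ Zubin: 09:00-10:45, 12:15-14:15, 16:00-17:00.
Yosef ∩ Teo ∩ Zubin ∩ Hana: 09:00-10:45, 12:15-14:15, 16:30-17:00.
Yosef ∩ Teo ∩ Zubin ∩ Hana ∩ Beatriz: 09:15-10:45, 13:00-14:15, 16:30-17:00.
Yosef ∩ Teo ∩ Zubin ∩ Hana ∩ Beatriz ∩ Jonas: 09:15-10:45, 13:30-14:15, 16:30-17:00.
Yosef ∩ Teo ∩ Zubin ∩ Hana ∩ Beatriz ∩ Jonas ∩ Quinn: 09:15-10:45, 13:45-14:15, 16:30-16:45.
The first common window of at least 90 minutes is 09:15-10:45, so the earliest start is 09:15.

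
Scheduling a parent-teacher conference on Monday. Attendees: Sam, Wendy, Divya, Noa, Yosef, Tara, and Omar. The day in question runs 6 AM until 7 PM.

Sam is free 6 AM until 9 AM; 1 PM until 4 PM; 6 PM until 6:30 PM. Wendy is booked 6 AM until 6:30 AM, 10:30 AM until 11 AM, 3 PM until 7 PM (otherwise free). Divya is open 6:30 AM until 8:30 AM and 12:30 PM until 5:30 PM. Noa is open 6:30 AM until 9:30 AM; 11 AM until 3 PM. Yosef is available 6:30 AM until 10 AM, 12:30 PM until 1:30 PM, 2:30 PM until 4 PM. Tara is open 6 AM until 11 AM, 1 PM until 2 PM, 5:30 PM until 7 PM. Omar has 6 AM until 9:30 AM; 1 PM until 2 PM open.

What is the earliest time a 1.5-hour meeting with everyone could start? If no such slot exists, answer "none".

06:30

Sam free: 06:00-09:00, 13:00-16:00, 18:00-18:30.
Wendy free: 06:30-10:30, 11:00-15:00 (invert busy blocks within the working day).
Divya free: 06:30-08:30, 12:30-17:30.
Noa free: 06:30-09:30, 11:00-15:00.
Yosef free: 06:30-10:00, 12:30-13:30, 14:30-16:00.
Tara free: 06:00-11:00, 13:00-14:00, 17:30-19:00.
Omar free: 06:00-09:30, 13:00-14:00.
Sam ∩ Wendy: 06:30-09:00, 13:00-15:00.
Sam ∩ Wendy ∩ Divya: 06:30-08:30, 13:00-15:00.
Sam ∩ Wendy ∩ Divya ∩ Noa: 06:30-08:30, 13:00-15:00.
Sam ∩ Wendy ∩ Divya ∩ Noa ∩ Yosef: 06:30-08:30, 13:00-13:30, 14:30-15:00.
Sam ∩ Wendy ∩ Divya ∩ Noa ∩ Yosef ∩ Tara: 06:30-08:30, 13:00-13:30.
Sam ∩ Wendy ∩ Divya ∩ Noa ∩ Yosef ∩ Tara ∩ Omar: 06:30-08:30, 13:00-13:30.
The first common window of at least 90 minutes is 06:30-08:30, so the earliest start is 06:30.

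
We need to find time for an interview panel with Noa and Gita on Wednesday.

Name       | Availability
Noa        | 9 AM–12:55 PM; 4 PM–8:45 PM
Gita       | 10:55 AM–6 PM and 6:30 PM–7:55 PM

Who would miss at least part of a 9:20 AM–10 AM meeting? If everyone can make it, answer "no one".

Noa: free for 09:20-10:00. Gita: not fully free for 09:20-10:00.

Gita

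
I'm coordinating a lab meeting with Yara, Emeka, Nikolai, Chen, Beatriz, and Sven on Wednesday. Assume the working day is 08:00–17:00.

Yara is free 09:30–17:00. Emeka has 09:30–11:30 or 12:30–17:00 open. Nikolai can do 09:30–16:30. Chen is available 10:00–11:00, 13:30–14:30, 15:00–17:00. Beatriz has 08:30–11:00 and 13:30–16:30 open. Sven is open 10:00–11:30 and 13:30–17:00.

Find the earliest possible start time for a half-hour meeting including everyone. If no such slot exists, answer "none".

10:00

Yara ∩ Emeka: 09:30-11:30, 12:30-17:00.
Yara ∩ Emeka ∩ Nikolai: 09:30-11:30, 12:30-16:30.
Yara ∩ Emeka ∩ Nikolai ∩ Chen: 10:00-11:00, 13:30-14:30, 15:00-16:30.
Yara ∩ Emeka ∩ Nikolai ∩ Chen ∩ Beatriz: 10:00-11:00, 13:30-14:30, 15:00-16:30.
Yara ∩ Emeka ∩ Nikolai ∩ Chen ∩ Beatriz ∩ Sven: 10:00-11:00, 13:30-14:30, 15:00-16:30.
Those are the intersection windows.
The first common window of at least 30 minutes is 10:00-11:00, so the earliest start is 10:00.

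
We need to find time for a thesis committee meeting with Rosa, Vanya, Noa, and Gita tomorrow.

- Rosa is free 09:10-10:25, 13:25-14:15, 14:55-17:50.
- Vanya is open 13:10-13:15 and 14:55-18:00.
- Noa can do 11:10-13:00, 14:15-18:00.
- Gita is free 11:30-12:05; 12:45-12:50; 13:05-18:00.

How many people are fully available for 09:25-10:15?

Rosa can make the full 09:25-10:15 slot — that's 1.

1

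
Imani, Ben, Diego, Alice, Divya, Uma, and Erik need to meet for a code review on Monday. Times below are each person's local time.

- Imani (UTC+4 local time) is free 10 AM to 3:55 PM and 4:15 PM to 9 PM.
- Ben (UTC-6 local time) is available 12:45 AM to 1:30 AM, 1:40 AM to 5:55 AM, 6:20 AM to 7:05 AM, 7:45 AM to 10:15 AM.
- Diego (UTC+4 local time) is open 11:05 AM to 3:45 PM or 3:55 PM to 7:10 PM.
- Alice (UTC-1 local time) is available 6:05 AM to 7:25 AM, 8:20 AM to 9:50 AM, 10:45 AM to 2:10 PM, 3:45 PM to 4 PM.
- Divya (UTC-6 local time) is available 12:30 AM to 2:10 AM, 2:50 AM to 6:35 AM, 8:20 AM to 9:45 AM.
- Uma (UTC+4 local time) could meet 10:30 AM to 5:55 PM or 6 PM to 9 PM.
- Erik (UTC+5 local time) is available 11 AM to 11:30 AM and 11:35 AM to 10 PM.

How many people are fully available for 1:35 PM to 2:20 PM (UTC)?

Imani in UTC: 06:00-11:55, 12:15-17:00 (subtract 4h to convert from UTC+4).
Ben in UTC: 06:45-07:30, 07:40-11:55, 12:20-13:05, 13:45-16:15 (add 6h to convert from UTC-6).
Diego in UTC: 07:05-11:45, 11:55-15:10 (subtract 4h to convert from UTC+4).
Alice in UTC: 07:05-08:25, 09:20-10:50, 11:45-15:10, 16:45-17:00 (add 1h to convert from UTC-1).
Divya in UTC: 06:30-08:10, 08:50-12:35, 14:20-15:45 (add 6h to convert from UTC-6).
Uma in UTC: 06:30-13:55, 14:00-17:00 (subtract 4h to convert from UTC+4).
Erik in UTC: 06:00-06:30, 06:35-17:00 (subtract 5h to convert from UTC+5).
Imani, Diego, Alice, and Erik can make the full 13:35-14:20 slot — that's 4.

4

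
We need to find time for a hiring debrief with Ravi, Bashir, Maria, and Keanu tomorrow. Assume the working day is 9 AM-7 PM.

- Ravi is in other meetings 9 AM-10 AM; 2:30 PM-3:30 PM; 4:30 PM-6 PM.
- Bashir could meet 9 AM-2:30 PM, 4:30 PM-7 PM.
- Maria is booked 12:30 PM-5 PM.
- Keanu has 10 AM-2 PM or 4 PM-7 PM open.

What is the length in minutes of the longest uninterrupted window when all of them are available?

150

Ravi free: 10:00-14:30, 15:30-16:30, 18:00-19:00 (invert busy blocks within the working day).
Bashir free: 09:00-14:30, 16:30-19:00.
Maria free: 09:00-12:30, 17:00-19:00 (invert busy blocks within the working day).
Keanu free: 10:00-14:00, 16:00-19:00.
Ravi ∩ Bashir: 10:00-14:30, 18:00-19:00.
Ravi ∩ Bashir ∩ Maria: 10:00-12:30, 18:00-19:00.
Ravi ∩ Bashir ∩ Maria ∩ Keanu: 10:00-12:30, 18:00-19:00.
The longest is 10:00-12:30 at 150 minutes.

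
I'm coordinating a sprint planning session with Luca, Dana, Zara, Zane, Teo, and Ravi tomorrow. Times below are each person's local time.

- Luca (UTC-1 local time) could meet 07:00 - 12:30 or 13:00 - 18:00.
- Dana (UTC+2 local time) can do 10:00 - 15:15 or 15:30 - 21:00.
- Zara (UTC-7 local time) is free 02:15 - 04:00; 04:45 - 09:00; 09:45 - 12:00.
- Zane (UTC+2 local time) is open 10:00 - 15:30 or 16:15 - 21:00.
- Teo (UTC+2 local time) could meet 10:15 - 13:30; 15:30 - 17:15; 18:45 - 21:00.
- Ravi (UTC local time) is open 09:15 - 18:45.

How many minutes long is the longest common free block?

120

Luca in UTC: 08:00-13:30, 14:00-19:00 (add 1h to convert from UTC-1).
Dana in UTC: 08:00-13:15, 13:30-19:00 (subtract 2h to convert from UTC+2).
Zara in UTC: 09:15-11:00, 11:45-16:00, 16:45-19:00 (add 7h to convert from UTC-7).
Zane in UTC: 08:00-13:30, 14:15-19:00 (subtract 2h to convert from UTC+2).
Teo in UTC: 08:15-11:30, 13:30-15:15, 16:45-19:00 (subtract 2h to convert from UTC+2).
Ravi in UTC: 09:15-18:45.
Luca ∩ Dana: 08:00-13:15, 14:00-19:00.
Luca ∩ Dana ∩ Zara: 09:15-11:00, 11:45-13:15, 14:00-16:00, 16:45-19:00.
Luca ∩ Dana ∩ Zara ∩ Zane: 09:15-11:00, 11:45-13:15, 14:15-16:00, 16:45-19:00.
Luca ∩ Dana ∩ Zara ∩ Zane ∩ Teo: 09:15-11:00, 14:15-15:15, 16:45-19:00.
Luca ∩ Dana ∩ Zara ∩ Zane ∩ Teo ∩ Ravi: 09:15-11:00, 14:15-15:15, 16:45-18:45.
Those are the intersection windows.
The longest is 16:45-18:45 at 120 minutes.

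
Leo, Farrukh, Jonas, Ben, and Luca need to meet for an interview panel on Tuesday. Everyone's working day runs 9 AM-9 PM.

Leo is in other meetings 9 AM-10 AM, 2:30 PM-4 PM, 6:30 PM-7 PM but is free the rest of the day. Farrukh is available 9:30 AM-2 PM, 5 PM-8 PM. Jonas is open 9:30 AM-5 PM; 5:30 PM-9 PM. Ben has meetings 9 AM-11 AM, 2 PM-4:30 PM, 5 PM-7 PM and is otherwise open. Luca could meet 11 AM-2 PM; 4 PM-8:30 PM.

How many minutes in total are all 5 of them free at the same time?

Leo free: 10:00-14:30, 16:00-18:30, 19:00-21:00 (invert busy blocks within the working day).
Farrukh free: 09:30-14:00, 17:00-20:00.
Jonas free: 09:30-17:00, 17:30-21:00.
Ben free: 11:00-14:00, 16:30-17:00, 19:00-21:00 (invert busy blocks within the working day).
Luca free: 11:00-14:00, 16:00-20:30.
Leo ∩ Farrukh: 10:00-14:00, 17:00-18:30, 19:00-20:00.
Leo ∩ Farrukh ∩ Jonas: 10:00-14:00, 17:30-18:30, 19:00-20:00.
Leo ∩ Farrukh ∩ Jonas ∩ Ben: 11:00-14:00, 19:00-20:00.
Leo ∩ Farrukh ∩ Jonas ∩ Ben ∩ Luca: 11:00-14:00, 19:00-20:00.
Summing the common windows: 180 + 60 = 240 minutes.

240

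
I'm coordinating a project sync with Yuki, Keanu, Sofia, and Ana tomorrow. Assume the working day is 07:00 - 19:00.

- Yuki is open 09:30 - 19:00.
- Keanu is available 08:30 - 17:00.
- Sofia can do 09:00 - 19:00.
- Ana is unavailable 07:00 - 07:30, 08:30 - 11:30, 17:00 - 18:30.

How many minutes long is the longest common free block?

330

Yuki free: 09:30-19:00.
Keanu free: 08:30-17:00.
Sofia free: 09:00-19:00.
Ana free: 07:30-08:30, 11:30-17:00, 18:30-19:00 (invert busy blocks within the working day).
Yuki ∩ Keanu: 09:30-17:00.
Yuki ∩ Keanu ∩ Sofia: 09:30-17:00.
Yuki ∩ Keanu ∩ Sofia ∩ Ana: 11:30-17:00.
So the common availability across everyone is 11:30-17:00.
The longest is 11:30-17:00 at 330 minutes.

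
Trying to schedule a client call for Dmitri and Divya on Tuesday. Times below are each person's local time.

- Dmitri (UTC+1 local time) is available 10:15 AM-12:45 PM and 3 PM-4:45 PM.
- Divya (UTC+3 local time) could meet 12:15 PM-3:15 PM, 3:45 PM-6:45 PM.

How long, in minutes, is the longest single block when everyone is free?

Dmitri in UTC: 09:15-11:45, 14:00-15:45 (subtract 1h to convert from UTC+1).
Divya in UTC: 09:15-12:15, 12:45-15:45 (subtract 3h to convert from UTC+3).
Dmitri ∩ Divya: 09:15-11:45, 14:00-15:45.
Those are the intersection windows.
The longest is 09:15-11:45 at 150 minutes.

150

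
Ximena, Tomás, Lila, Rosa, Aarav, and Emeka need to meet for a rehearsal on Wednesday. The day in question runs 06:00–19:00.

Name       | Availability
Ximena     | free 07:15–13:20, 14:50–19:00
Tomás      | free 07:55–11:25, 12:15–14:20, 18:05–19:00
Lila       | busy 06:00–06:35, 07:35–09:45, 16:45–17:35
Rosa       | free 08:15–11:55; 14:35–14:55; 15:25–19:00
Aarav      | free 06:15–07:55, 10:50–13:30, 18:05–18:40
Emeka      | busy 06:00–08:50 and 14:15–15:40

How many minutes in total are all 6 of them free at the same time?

Ximena free: 07:15-13:20, 14:50-19:00.
Tomás free: 07:55-11:25, 12:15-14:20, 18:05-19:00.
Lila free: 06:35-07:35, 09:45-16:45, 17:35-19:00 (invert busy blocks within the working day).
Rosa free: 08:15-11:55, 14:35-14:55, 15:25-19:00.
Aarav free: 06:15-07:55, 10:50-13:30, 18:05-18:40.
Emeka free: 08:50-14:15, 15:40-19:00 (invert busy blocks within the working day).
Ximena ∩ Tomás: 07:55-11:25, 12:15-13:20, 18:05-19:00.
Ximena ∩ Tomás ∩ Lila: 09:45-11:25, 12:15-13:20, 18:05-19:00.
Ximena ∩ Tomás ∩ Lila ∩ Rosa: 09:45-11:25, 18:05-19:00.
Ximena ∩ Tomás ∩ Lila ∩ Rosa ∩ Aarav: 10:50-11:25, 18:05-18:40.
Ximena ∩ Tomás ∩ Lila ∩ Rosa ∩ Aarav ∩ Emeka: 10:50-11:25, 18:05-18:40.
Those are the intersection windows.
Summing the common windows: 35 + 35 = 70 minutes.

70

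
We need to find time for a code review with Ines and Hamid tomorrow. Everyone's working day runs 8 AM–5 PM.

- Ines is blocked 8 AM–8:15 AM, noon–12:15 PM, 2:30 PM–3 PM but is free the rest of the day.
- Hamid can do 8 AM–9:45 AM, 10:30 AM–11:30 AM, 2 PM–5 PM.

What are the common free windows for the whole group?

08:15-09:45, 10:30-11:30, 14:00-14:30, 15:00-17:00

Ines free: 08:15-12:00, 12:15-14:30, 15:00-17:00 (invert busy blocks within the working day).
Hamid free: 08:00-09:45, 10:30-11:30, 14:00-17:00.
Ines ∩ Hamid: 08:15-09:45, 10:30-11:30, 14:00-14:30, 15:00-17:00.
Those are the intersection windows.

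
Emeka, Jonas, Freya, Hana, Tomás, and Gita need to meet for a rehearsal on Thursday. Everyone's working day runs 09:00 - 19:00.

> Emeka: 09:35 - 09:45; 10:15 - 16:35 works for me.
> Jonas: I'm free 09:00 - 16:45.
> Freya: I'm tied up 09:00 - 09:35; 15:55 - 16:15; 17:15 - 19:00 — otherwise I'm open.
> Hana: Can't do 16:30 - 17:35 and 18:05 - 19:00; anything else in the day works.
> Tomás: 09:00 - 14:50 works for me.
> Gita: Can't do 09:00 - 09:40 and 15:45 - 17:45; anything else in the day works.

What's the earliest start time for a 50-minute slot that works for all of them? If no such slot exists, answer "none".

Emeka free: 09:35-09:45, 10:15-16:35.
Jonas free: 09:00-16:45.
Freya free: 09:35-15:55, 16:15-17:15 (invert busy blocks within the working day).
Hana free: 09:00-16:30, 17:35-18:05 (invert busy blocks within the working day).
Tomás free: 09:00-14:50.
Gita free: 09:40-15:45, 17:45-19:00 (invert busy blocks within the working day).
Emeka ∩ Jonas: 09:35-09:45, 10:15-16:35.
Emeka ∩ Jonas ∩ Freya: 09:35-09:45, 10:15-15:55, 16:15-16:35.
Emeka ∩ Jonas ∩ Freya ∩ Hana: 09:35-09:45, 10:15-15:55, 16:15-16:30.
Emeka ∩ Jonas ∩ Freya ∩ Hana ∩ Tomás: 09:35-09:45, 10:15-14:50.
Emeka ∩ Jonas ∩ Freya ∩ Hana ∩ Tomás ∩ Gita: 09:40-09:45, 10:15-14:50.
So the common availability across everyone is 09:40-09:45, 10:15-14:50.
The first common window of at least 50 minutes is 10:15-14:50, so the earliest start is 10:15.

10:15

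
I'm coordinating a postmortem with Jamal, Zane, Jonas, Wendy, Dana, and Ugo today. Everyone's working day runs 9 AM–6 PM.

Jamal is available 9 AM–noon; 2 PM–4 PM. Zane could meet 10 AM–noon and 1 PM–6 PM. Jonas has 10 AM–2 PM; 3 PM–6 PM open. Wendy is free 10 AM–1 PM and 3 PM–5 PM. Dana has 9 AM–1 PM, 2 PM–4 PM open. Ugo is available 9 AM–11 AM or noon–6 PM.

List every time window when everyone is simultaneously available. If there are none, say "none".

10:00-11:00, 15:00-16:00

Jamal ∩ Zane: 10:00-12:00, 14:00-16:00.
Jamal ∩ Zane ∩ Jonas: 10:00-12:00, 15:00-16:00.
Jamal ∩ Zane ∩ Jonas ∩ Wendy: 10:00-12:00, 15:00-16:00.
Jamal ∩ Zane ∩ Jonas ∩ Wendy ∩ Dana: 10:00-12:00, 15:00-16:00.
Jamal ∩ Zane ∩ Jonas ∩ Wendy ∩ Dana ∩ Ugo: 10:00-11:00, 15:00-16:00.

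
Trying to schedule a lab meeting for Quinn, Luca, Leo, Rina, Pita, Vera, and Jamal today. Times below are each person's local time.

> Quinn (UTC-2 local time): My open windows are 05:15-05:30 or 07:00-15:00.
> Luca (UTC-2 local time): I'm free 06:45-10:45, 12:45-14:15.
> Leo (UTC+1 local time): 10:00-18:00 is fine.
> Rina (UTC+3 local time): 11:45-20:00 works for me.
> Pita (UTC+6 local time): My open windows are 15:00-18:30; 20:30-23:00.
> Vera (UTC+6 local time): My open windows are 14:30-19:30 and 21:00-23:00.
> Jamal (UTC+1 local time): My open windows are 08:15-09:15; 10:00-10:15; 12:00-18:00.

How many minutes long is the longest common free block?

Quinn in UTC: 07:15-07:30, 09:00-17:00 (add 2h to convert from UTC-2).
Luca in UTC: 08:45-12:45, 14:45-16:15 (add 2h to convert from UTC-2).
Leo in UTC: 09:00-17:00 (subtract 1h to convert from UTC+1).
Rina in UTC: 08:45-17:00 (subtract 3h to convert from UTC+3).
Pita in UTC: 09:00-12:30, 14:30-17:00 (subtract 6h to convert from UTC+6).
Vera in UTC: 08:30-13:30, 15:00-17:00 (subtract 6h to convert from UTC+6).
Jamal in UTC: 07:15-08:15, 09:00-09:15, 11:00-17:00 (subtract 1h to convert from UTC+1).
Quinn ∩ Luca: 09:00-12:45, 14:45-16:15.
Quinn ∩ Luca ∩ Leo: 09:00-12:45, 14:45-16:15.
Quinn ∩ Luca ∩ Leo ∩ Rina: 09:00-12:45, 14:45-16:15.
Quinn ∩ Luca ∩ Leo ∩ Rina ∩ Pita: 09:00-12:30, 14:45-16:15.
Quinn ∩ Luca ∩ Leo ∩ Rina ∩ Pita ∩ Vera: 09:00-12:30, 15:00-16:15.
Quinn ∩ Luca ∩ Leo ∩ Rina ∩ Pita ∩ Vera ∩ Jamal: 09:00-09:15, 11:00-12:30, 15:00-16:15.
The longest is 11:00-12:30 at 90 minutes.

90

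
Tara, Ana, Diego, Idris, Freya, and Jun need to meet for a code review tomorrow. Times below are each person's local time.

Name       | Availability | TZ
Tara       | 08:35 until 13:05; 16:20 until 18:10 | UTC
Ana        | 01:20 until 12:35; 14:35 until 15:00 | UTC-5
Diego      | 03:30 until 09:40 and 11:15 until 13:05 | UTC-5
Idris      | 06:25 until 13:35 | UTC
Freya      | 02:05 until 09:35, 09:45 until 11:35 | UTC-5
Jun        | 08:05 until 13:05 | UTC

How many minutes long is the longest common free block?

Tara in UTC: 08:35-13:05, 16:20-18:10.
Ana in UTC: 06:20-17:35, 19:35-20:00 (add 5h to convert from UTC-5).
Diego in UTC: 08:30-14:40, 16:15-18:05 (add 5h to convert from UTC-5).
Idris in UTC: 06:25-13:35.
Freya in UTC: 07:05-14:35, 14:45-16:35 (add 5h to convert from UTC-5).
Jun in UTC: 08:05-13:05.
Tara ∩ Ana: 08:35-13:05, 16:20-17:35.
Tara ∩ Ana ∩ Diego: 08:35-13:05, 16:20-17:35.
Tara ∩ Ana ∩ Diego ∩ Idris: 08:35-13:05.
Tara ∩ Ana ∩ Diego ∩ Idris ∩ Freya: 08:35-13:05.
Tara ∩ Ana ∩ Diego ∩ Idris ∩ Freya ∩ Jun: 08:35-13:05.
So the common availability across everyone is 08:35-13:05.
The longest is 08:35-13:05 at 270 minutes.

270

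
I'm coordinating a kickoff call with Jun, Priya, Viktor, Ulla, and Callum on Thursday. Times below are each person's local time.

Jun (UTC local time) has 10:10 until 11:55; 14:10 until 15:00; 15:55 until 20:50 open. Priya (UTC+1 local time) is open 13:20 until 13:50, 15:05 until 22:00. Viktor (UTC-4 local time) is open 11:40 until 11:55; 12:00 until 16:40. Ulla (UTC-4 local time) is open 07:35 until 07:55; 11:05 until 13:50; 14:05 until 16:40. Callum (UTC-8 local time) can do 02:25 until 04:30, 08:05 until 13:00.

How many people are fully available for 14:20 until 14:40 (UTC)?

Jun in UTC: 10:10-11:55, 14:10-15:00, 15:55-20:50.
Priya in UTC: 12:20-12:50, 14:05-21:00 (subtract 1h to convert from UTC+1).
Viktor in UTC: 15:40-15:55, 16:00-20:40 (add 4h to convert from UTC-4).
Ulla in UTC: 11:35-11:55, 15:05-17:50, 18:05-20:40 (add 4h to convert from UTC-4).
Callum in UTC: 10:25-12:30, 16:05-21:00 (add 8h to convert from UTC-8).
Jun and Priya can make the full 14:20-14:40 slot — that's 2.

2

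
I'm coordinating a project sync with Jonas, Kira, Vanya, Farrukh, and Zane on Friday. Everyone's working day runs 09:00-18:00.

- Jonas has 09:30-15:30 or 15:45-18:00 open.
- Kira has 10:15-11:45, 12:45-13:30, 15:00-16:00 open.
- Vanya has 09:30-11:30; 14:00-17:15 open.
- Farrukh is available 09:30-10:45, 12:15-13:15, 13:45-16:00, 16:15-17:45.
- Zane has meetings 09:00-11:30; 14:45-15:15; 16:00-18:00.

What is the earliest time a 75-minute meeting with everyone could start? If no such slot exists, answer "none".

none

Jonas free: 09:30-15:30, 15:45-18:00.
Kira free: 10:15-11:45, 12:45-13:30, 15:00-16:00.
Vanya free: 09:30-11:30, 14:00-17:15.
Farrukh free: 09:30-10:45, 12:15-13:15, 13:45-16:00, 16:15-17:45.
Zane free: 11:30-14:45, 15:15-16:00 (invert busy blocks within the working day).
Jonas ∩ Kira: 10:15-11:45, 12:45-13:30, 15:00-15:30, 15:45-16:00.
Jonas ∩ Kira ∩ Vanya: 10:15-11:30, 15:00-15:30, 15:45-16:00.
Jonas ∩ Kira ∩ Vanya ∩ Farrukh: 10:15-10:45, 15:00-15:30, 15:45-16:00.
Jonas ∩ Kira ∩ Vanya ∩ Farrukh ∩ Zane: 15:15-15:30, 15:45-16:00.
No common window is at least 75 minutes long.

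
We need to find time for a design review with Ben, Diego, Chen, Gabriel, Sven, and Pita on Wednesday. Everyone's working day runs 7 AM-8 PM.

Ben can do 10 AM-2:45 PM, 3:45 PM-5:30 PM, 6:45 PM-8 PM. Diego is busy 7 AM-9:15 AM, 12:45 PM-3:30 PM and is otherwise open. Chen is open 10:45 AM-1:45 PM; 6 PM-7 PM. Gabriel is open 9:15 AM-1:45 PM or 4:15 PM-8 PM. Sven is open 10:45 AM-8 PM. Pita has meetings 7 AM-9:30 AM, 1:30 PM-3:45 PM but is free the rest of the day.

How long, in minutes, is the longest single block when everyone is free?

Ben free: 10:00-14:45, 15:45-17:30, 18:45-20:00.
Diego free: 09:15-12:45, 15:30-20:00 (invert busy blocks within the working day).
Chen free: 10:45-13:45, 18:00-19:00.
Gabriel free: 09:15-13:45, 16:15-20:00.
Sven free: 10:45-20:00.
Pita free: 09:30-13:30, 15:45-20:00 (invert busy blocks within the working day).
Ben ∩ Diego: 10:00-12:45, 15:45-17:30, 18:45-20:00.
Ben ∩ Diego ∩ Chen: 10:45-12:45, 18:45-19:00.
Ben ∩ Diego ∩ Chen ∩ Gabriel: 10:45-12:45, 18:45-19:00.
Ben ∩ Diego ∩ Chen ∩ Gabriel ∩ Sven: 10:45-12:45, 18:45-19:00.
Ben ∩ Diego ∩ Chen ∩ Gabriel ∩ Sven ∩ Pita: 10:45-12:45, 18:45-19:00.
The longest is 10:45-12:45 at 120 minutes.

120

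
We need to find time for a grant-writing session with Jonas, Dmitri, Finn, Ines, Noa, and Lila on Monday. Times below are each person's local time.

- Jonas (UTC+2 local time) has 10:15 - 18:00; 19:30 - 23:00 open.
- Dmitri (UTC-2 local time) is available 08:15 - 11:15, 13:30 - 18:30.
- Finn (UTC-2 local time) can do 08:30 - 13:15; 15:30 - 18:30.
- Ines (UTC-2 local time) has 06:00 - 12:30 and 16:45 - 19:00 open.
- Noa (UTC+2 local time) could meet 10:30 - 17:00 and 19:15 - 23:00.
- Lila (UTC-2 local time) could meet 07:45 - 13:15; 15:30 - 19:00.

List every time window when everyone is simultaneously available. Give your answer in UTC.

Jonas in UTC: 08:15-16:00, 17:30-21:00 (subtract 2h to convert from UTC+2).
Dmitri in UTC: 10:15-13:15, 15:30-20:30 (add 2h to convert from UTC-2).
Finn in UTC: 10:30-15:15, 17:30-20:30 (add 2h to convert from UTC-2).
Ines in UTC: 08:00-14:30, 18:45-21:00 (add 2h to convert from UTC-2).
Noa in UTC: 08:30-15:00, 17:15-21:00 (subtract 2h to convert from UTC+2).
Lila in UTC: 09:45-15:15, 17:30-21:00 (add 2h to convert from UTC-2).
Jonas ∩ Dmitri: 10:15-13:15, 15:30-16:00, 17:30-20:30.
Jonas ∩ Dmitri ∩ Finn: 10:30-13:15, 17:30-20:30.
Jonas ∩ Dmitri ∩ Finn ∩ Ines: 10:30-13:15, 18:45-20:30.
Jonas ∩ Dmitri ∩ Finn ∩ Ines ∩ Noa: 10:30-13:15, 18:45-20:30.
Jonas ∩ Dmitri ∩ Finn ∩ Ines ∩ Noa ∩ Lila: 10:30-13:15, 18:45-20:30.

10:30-13:15, 18:45-20:30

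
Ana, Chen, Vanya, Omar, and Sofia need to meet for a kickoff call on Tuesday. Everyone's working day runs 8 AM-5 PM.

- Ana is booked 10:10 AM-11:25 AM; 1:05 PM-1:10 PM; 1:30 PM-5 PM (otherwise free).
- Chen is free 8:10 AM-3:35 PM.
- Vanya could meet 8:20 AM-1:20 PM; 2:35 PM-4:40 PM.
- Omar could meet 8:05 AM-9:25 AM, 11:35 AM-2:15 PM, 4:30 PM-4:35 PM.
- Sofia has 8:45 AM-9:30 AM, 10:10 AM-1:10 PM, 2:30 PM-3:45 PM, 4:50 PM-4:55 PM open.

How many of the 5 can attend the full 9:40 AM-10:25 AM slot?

2

Ana free: 08:00-10:10, 11:25-13:05, 13:10-13:30 (invert busy blocks within the working day).
Chen free: 08:10-15:35.
Vanya free: 08:20-13:20, 14:35-16:40.
Omar free: 08:05-09:25, 11:35-14:15, 16:30-16:35.
Sofia free: 08:45-09:30, 10:10-13:10, 14:30-15:45, 16:50-16:55.
Chen and Vanya can make the full 09:40-10:25 slot — that's 2.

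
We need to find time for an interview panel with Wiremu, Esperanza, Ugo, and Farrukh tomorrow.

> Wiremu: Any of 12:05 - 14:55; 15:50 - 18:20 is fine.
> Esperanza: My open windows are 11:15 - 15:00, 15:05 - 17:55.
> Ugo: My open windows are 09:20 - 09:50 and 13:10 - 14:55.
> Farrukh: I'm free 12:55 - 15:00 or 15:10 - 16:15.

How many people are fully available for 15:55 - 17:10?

Wiremu and Esperanza can make the full 15:55-17:10 slot — that's 2.

2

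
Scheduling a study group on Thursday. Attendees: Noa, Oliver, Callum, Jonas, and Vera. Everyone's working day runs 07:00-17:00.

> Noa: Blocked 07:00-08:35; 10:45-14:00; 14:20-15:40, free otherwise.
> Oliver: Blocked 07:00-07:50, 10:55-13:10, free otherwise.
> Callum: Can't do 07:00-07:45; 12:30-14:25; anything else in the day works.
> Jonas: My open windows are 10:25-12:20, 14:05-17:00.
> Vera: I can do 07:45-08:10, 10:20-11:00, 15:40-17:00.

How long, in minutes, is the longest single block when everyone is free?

80

Noa free: 08:35-10:45, 14:00-14:20, 15:40-17:00 (invert busy blocks within the working day).
Oliver free: 07:50-10:55, 13:10-17:00 (invert busy blocks within the working day).
Callum free: 07:45-12:30, 14:25-17:00 (invert busy blocks within the working day).
Jonas free: 10:25-12:20, 14:05-17:00.
Vera free: 07:45-08:10, 10:20-11:00, 15:40-17:00.
Noa ∩ Oliver: 08:35-10:45, 14:00-14:20, 15:40-17:00.
Noa ∩ Oliver ∩ Callum: 08:35-10:45, 15:40-17:00.
Noa ∩ Oliver ∩ Callum ∩ Jonas: 10:25-10:45, 15:40-17:00.
Noa ∩ Oliver ∩ Callum ∩ Jonas ∩ Vera: 10:25-10:45, 15:40-17:00.
The longest is 15:40-17:00 at 80 minutes.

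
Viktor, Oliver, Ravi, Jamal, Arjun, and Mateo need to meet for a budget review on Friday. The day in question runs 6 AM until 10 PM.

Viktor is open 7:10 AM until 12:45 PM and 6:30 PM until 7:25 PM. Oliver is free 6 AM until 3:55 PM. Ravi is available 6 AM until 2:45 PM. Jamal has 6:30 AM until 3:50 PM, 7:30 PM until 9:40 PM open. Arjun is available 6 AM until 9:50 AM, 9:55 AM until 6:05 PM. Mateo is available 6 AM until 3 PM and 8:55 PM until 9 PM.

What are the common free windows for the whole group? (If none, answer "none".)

07:10-09:50, 09:55-12:45

Viktor ∩ Oliver: 07:10-12:45.
Viktor ∩ Oliver ∩ Ravi: 07:10-12:45.
Viktor ∩ Oliver ∩ Ravi ∩ Jamal: 07:10-12:45.
Viktor ∩ Oliver ∩ Ravi ∩ Jamal ∩ Arjun: 07:10-09:50, 09:55-12:45.
Viktor ∩ Oliver ∩ Ravi ∩ Jamal ∩ Arjun ∩ Mateo: 07:10-09:50, 09:55-12:45.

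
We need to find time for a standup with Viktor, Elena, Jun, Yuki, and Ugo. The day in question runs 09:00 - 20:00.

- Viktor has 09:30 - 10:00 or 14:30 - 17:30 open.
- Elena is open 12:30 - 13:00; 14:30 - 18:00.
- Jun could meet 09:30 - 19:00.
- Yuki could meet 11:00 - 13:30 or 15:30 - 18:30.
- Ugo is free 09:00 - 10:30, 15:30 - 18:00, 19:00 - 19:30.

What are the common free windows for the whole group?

Viktor ∩ Elena: 14:30-17:30.
Viktor ∩ Elena ∩ Jun: 14:30-17:30.
Viktor ∩ Elena ∩ Jun ∩ Yuki: 15:30-17:30.
Viktor ∩ Elena ∩ Jun ∩ Yuki ∩ Ugo: 15:30-17:30.

15:30-17:30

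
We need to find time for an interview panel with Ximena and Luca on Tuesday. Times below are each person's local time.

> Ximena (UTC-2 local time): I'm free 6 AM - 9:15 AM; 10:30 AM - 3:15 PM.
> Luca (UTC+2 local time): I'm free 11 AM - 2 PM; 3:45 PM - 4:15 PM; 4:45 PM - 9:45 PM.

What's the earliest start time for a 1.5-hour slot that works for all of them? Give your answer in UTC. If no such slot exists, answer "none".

Ximena in UTC: 08:00-11:15, 12:30-17:15 (add 2h to convert from UTC-2).
Luca in UTC: 09:00-12:00, 13:45-14:15, 14:45-19:45 (subtract 2h to convert from UTC+2).
Ximena ∩ Luca: 09:00-11:15, 13:45-14:15, 14:45-17:15.
The first common window of at least 90 minutes is 09:00-11:15, so the earliest start is 09:00.

09:00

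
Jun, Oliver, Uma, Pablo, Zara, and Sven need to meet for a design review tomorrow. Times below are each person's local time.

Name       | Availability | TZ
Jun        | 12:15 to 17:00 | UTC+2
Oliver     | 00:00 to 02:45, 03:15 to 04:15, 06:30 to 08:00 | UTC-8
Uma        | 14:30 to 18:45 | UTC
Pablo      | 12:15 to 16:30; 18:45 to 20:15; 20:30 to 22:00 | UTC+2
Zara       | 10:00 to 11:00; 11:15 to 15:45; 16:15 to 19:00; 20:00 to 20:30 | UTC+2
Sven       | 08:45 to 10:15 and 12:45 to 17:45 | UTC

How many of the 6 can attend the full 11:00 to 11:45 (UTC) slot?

3

Jun in UTC: 10:15-15:00 (subtract 2h to convert from UTC+2).
Oliver in UTC: 08:00-10:45, 11:15-12:15, 14:30-16:00 (add 8h to convert from UTC-8).
Uma in UTC: 14:30-18:45.
Pablo in UTC: 10:15-14:30, 16:45-18:15, 18:30-20:00 (subtract 2h to convert from UTC+2).
Zara in UTC: 08:00-09:00, 09:15-13:45, 14:15-17:00, 18:00-18:30 (subtract 2h to convert from UTC+2).
Sven in UTC: 08:45-10:15, 12:45-17:45.
Jun, Pablo, and Zara can make the full 11:00-11:45 slot — that's 3.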